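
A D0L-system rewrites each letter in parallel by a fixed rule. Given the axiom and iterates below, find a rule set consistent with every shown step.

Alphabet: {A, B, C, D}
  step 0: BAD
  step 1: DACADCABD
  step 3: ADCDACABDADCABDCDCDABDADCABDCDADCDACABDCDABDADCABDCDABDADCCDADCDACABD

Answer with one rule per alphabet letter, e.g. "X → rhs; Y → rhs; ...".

  step 0 ⇒ step 1: BAD ⇒ DAC·ADC·ABD
    A ↦ ADC
    B ↦ DAC
    D ↦ ABD
    C ↦ CD  (constrained at step 1)

A->ADC, B->DAC, C->CD, D->ABD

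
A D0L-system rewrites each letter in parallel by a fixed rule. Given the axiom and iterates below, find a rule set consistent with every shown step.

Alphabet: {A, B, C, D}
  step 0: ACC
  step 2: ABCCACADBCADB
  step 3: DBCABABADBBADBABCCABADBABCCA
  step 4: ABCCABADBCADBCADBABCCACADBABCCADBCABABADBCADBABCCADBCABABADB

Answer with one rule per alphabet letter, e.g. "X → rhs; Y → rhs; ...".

A->DB, B->CA, C->BA, D->ABC

  step 3 ⇒ step 4: DBCABABADBBADBABCCABADBABCCA ⇒ ABC·CA·BA·DB·CA·DB·CA·DB·ABC·CA·CA·DB·ABC·CA·DB·CA·BA·BA·DB·CA·DB·ABC·CA·DB·CA·BA·BA·DB
    A ↦ DB
    B ↦ CA
    C ↦ BA
    D ↦ ABC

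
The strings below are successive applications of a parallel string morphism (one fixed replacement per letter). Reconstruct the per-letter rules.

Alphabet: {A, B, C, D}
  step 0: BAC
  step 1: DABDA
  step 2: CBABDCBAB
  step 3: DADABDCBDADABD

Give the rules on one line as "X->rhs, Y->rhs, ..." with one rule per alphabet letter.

A->AB, B->D, C->DA, D->CB

  step 2 ⇒ step 3: CBABDCBAB ⇒ DA·D·AB·D·CB·DA·D·AB·D
    A ↦ AB
    B ↦ D
    C ↦ DA
    D ↦ CB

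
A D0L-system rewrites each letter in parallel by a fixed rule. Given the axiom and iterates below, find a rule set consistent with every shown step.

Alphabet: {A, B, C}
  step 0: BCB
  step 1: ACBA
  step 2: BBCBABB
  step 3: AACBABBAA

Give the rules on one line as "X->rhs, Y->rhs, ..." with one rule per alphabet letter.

A->BB, B->A, C->CB

  step 2 ⇒ step 3: BBCBABB ⇒ A·A·CB·A·BB·A·A
    A ↦ BB
    B ↦ A
    C ↦ CB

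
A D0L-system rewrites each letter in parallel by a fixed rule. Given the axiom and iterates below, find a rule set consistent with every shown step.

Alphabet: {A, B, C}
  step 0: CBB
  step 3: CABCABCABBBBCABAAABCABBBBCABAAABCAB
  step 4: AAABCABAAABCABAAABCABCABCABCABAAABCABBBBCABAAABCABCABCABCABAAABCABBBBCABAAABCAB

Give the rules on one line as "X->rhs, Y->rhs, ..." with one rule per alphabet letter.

A->B, B->CAB, C->AAA

  step 3 ⇒ step 4: CABCABCABBBBCABAAABCABBBBCABAAABCAB ⇒ AAA·B·CAB·AAA·B·CAB·AAA·B·CAB·CAB·CAB·CAB·AAA·B·CAB·B·B·B·CAB·AAA·B·CAB·CAB·CAB·CAB·AAA·B·CAB·B·B·B·CAB·AAA·B·CAB
    A ↦ B
    B ↦ CAB
    C ↦ AAA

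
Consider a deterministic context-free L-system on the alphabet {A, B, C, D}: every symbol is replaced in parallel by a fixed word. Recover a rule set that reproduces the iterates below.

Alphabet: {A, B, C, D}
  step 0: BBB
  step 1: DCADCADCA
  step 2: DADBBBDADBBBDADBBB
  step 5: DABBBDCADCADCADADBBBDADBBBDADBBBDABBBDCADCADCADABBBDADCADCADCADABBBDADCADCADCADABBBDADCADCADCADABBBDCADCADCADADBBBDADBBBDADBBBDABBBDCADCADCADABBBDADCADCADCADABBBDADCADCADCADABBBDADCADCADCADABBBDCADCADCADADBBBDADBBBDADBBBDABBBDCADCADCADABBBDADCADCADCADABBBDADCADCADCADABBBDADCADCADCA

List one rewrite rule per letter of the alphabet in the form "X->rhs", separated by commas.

  step 1 ⇒ step 2: DCADCADCA ⇒ DA·D·BBB·DA·D·BBB·DA·D·BBB
    A ↦ BBB
    C ↦ D
    D ↦ DA
  step 0 ⇒ step 1: BBB ⇒ DCA·DCA·DCA
    B ↦ DCA

A->BBB, B->DCA, C->D, D->DA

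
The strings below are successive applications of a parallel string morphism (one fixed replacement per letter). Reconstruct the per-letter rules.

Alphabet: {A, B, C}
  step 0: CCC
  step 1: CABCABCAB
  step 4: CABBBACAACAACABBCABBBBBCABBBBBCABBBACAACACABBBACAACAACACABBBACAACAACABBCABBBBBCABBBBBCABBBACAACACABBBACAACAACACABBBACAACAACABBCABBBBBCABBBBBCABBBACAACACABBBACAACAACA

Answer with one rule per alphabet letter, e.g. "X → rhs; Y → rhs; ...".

A->BB, B->ACA, C->CAB

  step 0 ⇒ step 1: CCC ⇒ CAB·CAB·CAB
    C ↦ CAB
    A ↦ BB  (constrained at step 1)
    B ↦ ACA  (constrained at step 1)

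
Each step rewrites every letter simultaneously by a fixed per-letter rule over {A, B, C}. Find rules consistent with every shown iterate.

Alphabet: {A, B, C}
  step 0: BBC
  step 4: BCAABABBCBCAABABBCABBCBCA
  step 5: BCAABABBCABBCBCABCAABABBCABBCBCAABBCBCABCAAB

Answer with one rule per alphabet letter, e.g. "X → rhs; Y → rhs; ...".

  step 4 ⇒ step 5: BCAABABBCBCAABABBCABBCBCA ⇒ BC·A·AB·AB·BC·AB·BC·BC·A·BC·A·AB·AB·BC·AB·BC·BC·A·AB·BC·BC·A·BC·A·AB
    A ↦ AB
    B ↦ BC
    C ↦ A

A->AB, B->BC, C->A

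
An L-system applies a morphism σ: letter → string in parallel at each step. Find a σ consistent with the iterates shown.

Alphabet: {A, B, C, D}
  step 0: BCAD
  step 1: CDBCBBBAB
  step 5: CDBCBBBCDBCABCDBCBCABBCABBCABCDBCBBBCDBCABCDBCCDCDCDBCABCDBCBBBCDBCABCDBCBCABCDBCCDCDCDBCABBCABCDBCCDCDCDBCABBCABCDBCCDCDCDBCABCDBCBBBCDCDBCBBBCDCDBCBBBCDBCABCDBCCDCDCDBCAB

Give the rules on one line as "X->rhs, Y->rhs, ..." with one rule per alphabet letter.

A->BBB, B->CD, C->BC, D->AB

  step 0 ⇒ step 1: BCAD ⇒ CD·BC·BBB·AB
    A ↦ BBB
    B ↦ CD
    C ↦ BC
    D ↦ AB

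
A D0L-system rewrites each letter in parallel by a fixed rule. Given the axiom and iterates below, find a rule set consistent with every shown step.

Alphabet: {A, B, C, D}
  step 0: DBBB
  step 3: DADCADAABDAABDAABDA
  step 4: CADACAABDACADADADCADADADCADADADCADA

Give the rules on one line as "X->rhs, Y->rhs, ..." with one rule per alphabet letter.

  step 3 ⇒ step 4: DADCADAABDAABDAABDA ⇒ CA·DA·CA·AB·DA·CA·DA·DA·D·CA·DA·DA·D·CA·DA·DA·D·CA·DA
    A ↦ DA
    B ↦ D
    C ↦ AB
    D ↦ CA

A->DA, B->D, C->AB, D->CA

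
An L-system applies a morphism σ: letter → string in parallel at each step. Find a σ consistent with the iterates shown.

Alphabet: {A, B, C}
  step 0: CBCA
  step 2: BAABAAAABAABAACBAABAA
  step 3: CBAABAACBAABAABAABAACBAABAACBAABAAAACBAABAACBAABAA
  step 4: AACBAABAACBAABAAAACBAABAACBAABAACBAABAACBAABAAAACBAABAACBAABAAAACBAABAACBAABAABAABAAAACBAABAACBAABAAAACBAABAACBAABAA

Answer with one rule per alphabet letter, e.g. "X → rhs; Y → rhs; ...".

A->BAA, B->C, C->AA

  step 3 ⇒ step 4: CBAABAACBAABAABAABAACBAABAACBAABAAAACBAABAACBAABAA ⇒ AA·C·BAA·BAA·C·BAA·BAA·AA·C·BAA·BAA·C·BAA·BAA·C·BAA·BAA·C·BAA·BAA·AA·C·BAA·BAA·C·BAA·BAA·AA·C·BAA·BAA·C·BAA·BAA·BAA·BAA·AA·C·BAA·BAA·C·BAA·BAA·AA·C·BAA·BAA·C·BAA·BAA
    A ↦ BAA
    B ↦ C
    C ↦ AA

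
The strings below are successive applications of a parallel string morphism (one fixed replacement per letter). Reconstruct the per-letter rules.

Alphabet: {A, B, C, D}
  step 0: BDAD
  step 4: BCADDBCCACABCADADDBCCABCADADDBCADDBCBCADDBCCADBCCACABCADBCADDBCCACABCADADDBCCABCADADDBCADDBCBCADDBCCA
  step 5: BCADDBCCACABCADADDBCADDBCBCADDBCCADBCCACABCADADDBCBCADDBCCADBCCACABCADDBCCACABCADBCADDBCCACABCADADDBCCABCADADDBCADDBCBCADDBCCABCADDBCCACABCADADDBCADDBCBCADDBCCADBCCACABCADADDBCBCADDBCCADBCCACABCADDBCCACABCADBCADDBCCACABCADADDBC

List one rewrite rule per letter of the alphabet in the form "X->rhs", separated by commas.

A->DBC, B->BC, C->AD, D->CA

  step 4 ⇒ step 5: BCADDBCCACABCADADDBCCABCADADDBCADDBCBCADDBCCADBCCACABCADBCADDBCCACABCADADDBCCABCADADDBCADDBCBCADDBCCA ⇒ BC·AD·DBC·CA·CA·BC·AD·AD·DBC·AD·DBC·BC·AD·DBC·CA·DBC·CA·CA·BC·AD·AD·DBC·BC·AD·DBC·CA·DBC·CA·CA·BC·AD·DBC·CA·CA·BC·AD·BC·AD·DBC·CA·CA·BC·AD·AD·DBC·CA·BC·AD·AD·DBC·AD·DBC·BC·AD·DBC·CA·BC·AD·DBC·CA·CA·BC·AD·AD·DBC·AD·DBC·BC·AD·DBC·CA·DBC·CA·CA·BC·AD·AD·DBC·BC·AD·DBC·CA·DBC·CA·CA·BC·AD·DBC·CA·CA·BC·AD·BC·AD·DBC·CA·CA·BC·AD·AD·DBC
    A ↦ DBC
    B ↦ BC
    C ↦ AD
    D ↦ CA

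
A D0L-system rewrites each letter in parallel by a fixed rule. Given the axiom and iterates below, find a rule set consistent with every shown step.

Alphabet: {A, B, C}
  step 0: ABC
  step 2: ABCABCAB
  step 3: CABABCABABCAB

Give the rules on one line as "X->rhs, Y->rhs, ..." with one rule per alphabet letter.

A->C, B->AB, C->AB

  step 2 ⇒ step 3: ABCABCAB ⇒ C·AB·AB·C·AB·AB·C·AB
    A ↦ C
    B ↦ AB
    C ↦ AB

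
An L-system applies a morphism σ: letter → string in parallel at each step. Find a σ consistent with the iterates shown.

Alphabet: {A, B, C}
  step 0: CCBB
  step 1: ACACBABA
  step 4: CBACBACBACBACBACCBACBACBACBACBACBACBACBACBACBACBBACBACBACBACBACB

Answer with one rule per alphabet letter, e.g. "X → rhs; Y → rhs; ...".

  step 0 ⇒ step 1: CCBB ⇒ AC·AC·BA·BA
    B ↦ BA
    C ↦ AC
    A ↦ CB  (constrained at step 1)

A->CB, B->BA, C->AC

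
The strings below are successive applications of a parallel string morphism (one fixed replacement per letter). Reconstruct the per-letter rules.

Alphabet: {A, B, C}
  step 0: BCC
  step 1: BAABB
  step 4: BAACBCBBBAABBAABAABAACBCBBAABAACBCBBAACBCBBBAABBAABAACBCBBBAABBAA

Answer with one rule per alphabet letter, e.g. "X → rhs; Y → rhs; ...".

A->CB, B->BAA, C->B

  step 0 ⇒ step 1: BCC ⇒ BAA·B·B
    B ↦ BAA
    C ↦ B
    A ↦ CB  (constrained at step 1)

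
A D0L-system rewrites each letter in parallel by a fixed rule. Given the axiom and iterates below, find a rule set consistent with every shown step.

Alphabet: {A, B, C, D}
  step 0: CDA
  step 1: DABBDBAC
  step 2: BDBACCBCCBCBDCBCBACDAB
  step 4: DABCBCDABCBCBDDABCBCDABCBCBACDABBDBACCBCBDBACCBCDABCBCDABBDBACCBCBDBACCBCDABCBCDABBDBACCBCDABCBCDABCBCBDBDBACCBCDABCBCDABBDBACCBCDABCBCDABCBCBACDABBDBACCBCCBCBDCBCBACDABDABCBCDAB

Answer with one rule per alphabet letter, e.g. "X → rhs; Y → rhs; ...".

A->BAC, B->CBC, C->DAB, D->BD

  step 1 ⇒ step 2: DABBDBAC ⇒ BD·BAC·CBC·CBC·BD·CBC·BAC·DAB
    A ↦ BAC
    B ↦ CBC
    C ↦ DAB
    D ↦ BD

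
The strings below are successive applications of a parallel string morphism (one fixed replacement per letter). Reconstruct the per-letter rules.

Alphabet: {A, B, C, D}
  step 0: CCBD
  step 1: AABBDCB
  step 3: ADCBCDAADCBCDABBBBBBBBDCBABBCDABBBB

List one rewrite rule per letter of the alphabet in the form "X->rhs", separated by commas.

A->CDA, B->BB, C->A, D->DCB

  step 0 ⇒ step 1: CCBD ⇒ A·A·BB·DCB
    B ↦ BB
    C ↦ A
    D ↦ DCB
    A ↦ CDA  (constrained at step 1)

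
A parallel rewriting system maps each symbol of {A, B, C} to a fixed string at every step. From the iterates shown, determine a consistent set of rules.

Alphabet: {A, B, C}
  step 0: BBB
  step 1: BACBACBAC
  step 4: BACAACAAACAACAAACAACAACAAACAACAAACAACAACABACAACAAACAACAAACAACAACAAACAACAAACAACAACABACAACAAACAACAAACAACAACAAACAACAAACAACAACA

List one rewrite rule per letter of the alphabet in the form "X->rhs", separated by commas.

A->AAC, B->BAC, C->A

  step 0 ⇒ step 1: BBB ⇒ BAC·BAC·BAC
    B ↦ BAC
    A ↦ AAC  (constrained at step 1)
    C ↦ A  (constrained at step 1)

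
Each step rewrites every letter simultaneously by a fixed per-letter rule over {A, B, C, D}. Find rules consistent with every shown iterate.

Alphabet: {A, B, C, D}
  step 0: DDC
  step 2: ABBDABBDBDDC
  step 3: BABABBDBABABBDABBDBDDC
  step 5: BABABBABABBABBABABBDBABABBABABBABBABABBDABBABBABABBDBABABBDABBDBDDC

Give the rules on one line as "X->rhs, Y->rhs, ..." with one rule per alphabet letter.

  step 2 ⇒ step 3: ABBDABBDBDDC ⇒ B·AB·AB·BD·B·AB·AB·BD·AB·BD·BD·DC
    A ↦ B
    B ↦ AB
    C ↦ DC
    D ↦ BD

A->B, B->AB, C->DC, D->BD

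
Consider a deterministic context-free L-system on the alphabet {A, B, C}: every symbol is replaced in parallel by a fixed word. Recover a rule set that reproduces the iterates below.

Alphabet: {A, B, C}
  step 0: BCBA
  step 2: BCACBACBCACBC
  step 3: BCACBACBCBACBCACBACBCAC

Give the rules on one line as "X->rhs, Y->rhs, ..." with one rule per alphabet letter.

A->B, B->BC, C->AC

  step 2 ⇒ step 3: BCACBACBCACBC ⇒ BC·AC·B·AC·BC·B·AC·BC·AC·B·AC·BC·AC
    A ↦ B
    B ↦ BC
    C ↦ AC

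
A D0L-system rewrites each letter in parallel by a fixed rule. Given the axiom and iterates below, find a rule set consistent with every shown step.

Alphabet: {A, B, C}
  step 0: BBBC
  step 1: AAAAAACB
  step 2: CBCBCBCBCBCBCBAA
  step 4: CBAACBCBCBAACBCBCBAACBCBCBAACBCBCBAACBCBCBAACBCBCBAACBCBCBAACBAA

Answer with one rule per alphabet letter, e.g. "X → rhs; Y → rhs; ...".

A->CB, B->AA, C->CB

  step 1 ⇒ step 2: AAAAAACB ⇒ CB·CB·CB·CB·CB·CB·CB·AA
    A ↦ CB
    B ↦ AA
    C ↦ CB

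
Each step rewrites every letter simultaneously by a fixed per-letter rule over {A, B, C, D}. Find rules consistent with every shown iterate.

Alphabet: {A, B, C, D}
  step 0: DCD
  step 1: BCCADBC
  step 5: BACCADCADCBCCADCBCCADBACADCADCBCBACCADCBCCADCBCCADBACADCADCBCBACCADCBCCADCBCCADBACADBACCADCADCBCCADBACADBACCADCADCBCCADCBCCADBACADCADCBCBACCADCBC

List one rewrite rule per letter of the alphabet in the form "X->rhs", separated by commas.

  step 0 ⇒ step 1: DCD ⇒ BC·CAD·BC
    C ↦ CAD
    D ↦ BC
    A ↦ C  (constrained at step 1)
    B ↦ BA  (constrained at step 1)

A->C, B->BA, C->CAD, D->BC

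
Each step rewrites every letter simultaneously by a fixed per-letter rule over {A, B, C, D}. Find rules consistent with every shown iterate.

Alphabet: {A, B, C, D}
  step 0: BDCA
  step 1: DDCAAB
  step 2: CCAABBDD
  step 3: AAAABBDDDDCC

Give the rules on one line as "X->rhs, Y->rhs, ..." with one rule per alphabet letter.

A->B, B->DD, C->AA, D->C

  step 2 ⇒ step 3: CCAABBDD ⇒ AA·AA·B·B·DD·DD·C·C
    A ↦ B
    B ↦ DD
    C ↦ AA
    D ↦ C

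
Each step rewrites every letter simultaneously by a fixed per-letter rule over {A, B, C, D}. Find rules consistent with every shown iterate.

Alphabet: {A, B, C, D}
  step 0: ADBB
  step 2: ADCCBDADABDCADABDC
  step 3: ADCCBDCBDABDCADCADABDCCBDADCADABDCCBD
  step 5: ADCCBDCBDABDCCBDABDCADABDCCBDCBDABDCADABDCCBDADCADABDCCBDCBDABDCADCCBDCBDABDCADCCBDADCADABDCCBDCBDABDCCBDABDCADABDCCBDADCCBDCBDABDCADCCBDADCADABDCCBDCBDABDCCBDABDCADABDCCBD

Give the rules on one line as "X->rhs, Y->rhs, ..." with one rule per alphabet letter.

A->AD, B->ABD, C->CBD, D->C

  step 2 ⇒ step 3: ADCCBDADABDCADABDC ⇒ AD·C·CBD·CBD·ABD·C·AD·C·AD·ABD·C·CBD·AD·C·AD·ABD·C·CBD
    A ↦ AD
    B ↦ ABD
    C ↦ CBD
    D ↦ C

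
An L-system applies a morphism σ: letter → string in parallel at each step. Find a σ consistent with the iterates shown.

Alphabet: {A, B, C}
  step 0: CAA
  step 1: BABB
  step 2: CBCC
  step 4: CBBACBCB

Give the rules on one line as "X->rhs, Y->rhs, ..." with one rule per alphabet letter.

  step 1 ⇒ step 2: BABB ⇒ C·B·C·C
    A ↦ B
    B ↦ C
  step 0 ⇒ step 1: CAA ⇒ BA·B·B
    C ↦ BA

A->B, B->C, C->BA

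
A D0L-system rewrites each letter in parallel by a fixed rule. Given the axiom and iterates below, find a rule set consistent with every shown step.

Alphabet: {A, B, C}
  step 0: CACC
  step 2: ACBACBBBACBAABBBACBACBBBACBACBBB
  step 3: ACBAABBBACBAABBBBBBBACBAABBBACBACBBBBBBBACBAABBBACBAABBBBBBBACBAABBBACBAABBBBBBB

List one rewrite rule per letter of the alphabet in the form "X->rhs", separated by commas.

  step 2 ⇒ step 3: ACBACBBBACBAABBBACBACBBBACBACBBB ⇒ ACB·AAB·BB·ACB·AAB·BB·BB·BB·ACB·AAB·BB·ACB·ACB·BB·BB·BB·ACB·AAB·BB·ACB·AAB·BB·BB·BB·ACB·AAB·BB·ACB·AAB·BB·BB·BB
    A ↦ ACB
    B ↦ BB
    C ↦ AAB

A->ACB, B->BB, C->AAB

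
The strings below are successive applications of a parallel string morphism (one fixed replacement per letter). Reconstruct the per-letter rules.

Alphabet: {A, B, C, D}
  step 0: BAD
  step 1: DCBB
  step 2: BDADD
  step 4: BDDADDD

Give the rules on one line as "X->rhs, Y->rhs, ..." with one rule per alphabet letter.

A->CB, B->D, C->DA, D->B

  step 1 ⇒ step 2: DCBB ⇒ B·DA·D·D
    B ↦ D
    C ↦ DA
    D ↦ B
  step 0 ⇒ step 1: BAD ⇒ D·CB·B
    A ↦ CB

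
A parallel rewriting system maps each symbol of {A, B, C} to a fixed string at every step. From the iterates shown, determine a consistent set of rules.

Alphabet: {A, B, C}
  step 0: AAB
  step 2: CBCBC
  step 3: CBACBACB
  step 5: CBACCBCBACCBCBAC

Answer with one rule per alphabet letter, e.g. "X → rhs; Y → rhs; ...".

A->C, B->A, C->CB

  step 2 ⇒ step 3: CBCBC ⇒ CB·A·CB·A·CB
    B ↦ A
    C ↦ CB
    A ↦ C  (constrained at step 0)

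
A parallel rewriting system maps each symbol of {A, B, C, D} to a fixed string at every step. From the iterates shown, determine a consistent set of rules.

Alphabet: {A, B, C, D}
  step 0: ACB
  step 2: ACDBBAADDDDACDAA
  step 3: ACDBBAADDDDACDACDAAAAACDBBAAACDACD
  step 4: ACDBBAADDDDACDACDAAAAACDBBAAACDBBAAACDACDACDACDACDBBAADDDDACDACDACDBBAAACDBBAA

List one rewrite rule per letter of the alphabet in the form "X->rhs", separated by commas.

  step 3 ⇒ step 4: ACDBBAADDDDACDACDAAAAACDBBAAACDACD ⇒ ACD·BBA·A·DD·DD·ACD·ACD·A·A·A·A·ACD·BBA·A·ACD·BBA·A·ACD·ACD·ACD·ACD·ACD·BBA·A·DD·DD·ACD·ACD·ACD·BBA·A·ACD·BBA·A
    A ↦ ACD
    B ↦ DD
    C ↦ BBA
    D ↦ A

A->ACD, B->DD, C->BBA, D->A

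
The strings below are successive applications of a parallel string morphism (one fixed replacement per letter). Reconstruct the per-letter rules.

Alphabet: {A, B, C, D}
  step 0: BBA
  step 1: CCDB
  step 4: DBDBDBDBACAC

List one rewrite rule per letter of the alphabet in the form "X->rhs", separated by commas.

A->DB, B->C, C->DB, D->A

  step 0 ⇒ step 1: BBA ⇒ C·C·DB
    A ↦ DB
    B ↦ C
    C ↦ DB  (constrained at step 1)
    D ↦ A  (constrained at step 1)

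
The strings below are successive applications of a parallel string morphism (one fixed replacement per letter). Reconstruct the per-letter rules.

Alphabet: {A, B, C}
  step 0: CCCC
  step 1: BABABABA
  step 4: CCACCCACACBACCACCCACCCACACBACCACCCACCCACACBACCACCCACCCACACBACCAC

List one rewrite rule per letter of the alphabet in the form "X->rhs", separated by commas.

  step 0 ⇒ step 1: CCCC ⇒ BA·BA·BA·BA
    C ↦ BA
    A ↦ AC  (constrained at step 1)
    B ↦ CC  (constrained at step 1)

A->AC, B->CC, C->BA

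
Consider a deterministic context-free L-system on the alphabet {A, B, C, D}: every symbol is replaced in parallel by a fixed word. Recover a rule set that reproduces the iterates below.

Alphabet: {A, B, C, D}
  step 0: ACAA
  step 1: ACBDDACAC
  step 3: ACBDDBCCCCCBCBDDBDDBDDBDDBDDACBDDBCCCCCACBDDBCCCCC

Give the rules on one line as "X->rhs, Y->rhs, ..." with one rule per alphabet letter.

  step 0 ⇒ step 1: ACAA ⇒ AC·BDD·AC·AC
    A ↦ AC
    C ↦ BDD
    B ↦ BC  (constrained at step 1)
    D ↦ CC  (constrained at step 1)

A->AC, B->BC, C->BDD, D->CC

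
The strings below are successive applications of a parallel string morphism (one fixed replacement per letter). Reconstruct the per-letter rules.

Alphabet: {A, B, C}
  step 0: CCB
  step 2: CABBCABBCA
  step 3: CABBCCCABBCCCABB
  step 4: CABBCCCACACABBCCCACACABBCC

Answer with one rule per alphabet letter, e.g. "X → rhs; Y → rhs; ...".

A->BB, B->C, C->CA

  step 3 ⇒ step 4: CABBCCCABBCCCABB ⇒ CA·BB·C·C·CA·CA·CA·BB·C·C·CA·CA·CA·BB·C·C
    A ↦ BB
    B ↦ C
    C ↦ CA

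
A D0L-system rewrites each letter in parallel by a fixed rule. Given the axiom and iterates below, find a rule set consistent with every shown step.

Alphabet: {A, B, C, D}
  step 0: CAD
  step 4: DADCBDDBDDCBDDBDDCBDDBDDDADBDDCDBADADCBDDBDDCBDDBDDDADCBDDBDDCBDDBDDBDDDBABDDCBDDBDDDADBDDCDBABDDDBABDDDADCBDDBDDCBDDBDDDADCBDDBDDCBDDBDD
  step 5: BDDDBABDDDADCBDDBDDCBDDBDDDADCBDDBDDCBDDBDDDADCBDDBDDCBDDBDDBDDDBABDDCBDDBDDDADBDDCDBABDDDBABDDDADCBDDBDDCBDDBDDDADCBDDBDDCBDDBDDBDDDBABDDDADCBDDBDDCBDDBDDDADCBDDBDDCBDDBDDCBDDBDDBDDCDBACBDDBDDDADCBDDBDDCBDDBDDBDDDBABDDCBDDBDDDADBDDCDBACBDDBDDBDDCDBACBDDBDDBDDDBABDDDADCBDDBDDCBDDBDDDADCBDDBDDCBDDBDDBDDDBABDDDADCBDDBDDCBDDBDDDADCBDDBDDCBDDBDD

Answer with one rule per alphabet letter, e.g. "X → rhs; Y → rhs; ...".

A->DBA, B->C, C->DAD, D->BDD

  step 4 ⇒ step 5: DADCBDDBDDCBDDBDDCBDDBDDDADBDDCDBADADCBDDBDDCBDDBDDDADCBDDBDDCBDDBDDBDDDBABDDCBDDBDDDADBDDCDBABDDDBABDDDADCBDDBDDCBDDBDDDADCBDDBDDCBDDBDD ⇒ BDD·DBA·BDD·DAD·C·BDD·BDD·C·BDD·BDD·DAD·C·BDD·BDD·C·BDD·BDD·DAD·C·BDD·BDD·C·BDD·BDD·BDD·DBA·BDD·C·BDD·BDD·DAD·BDD·C·DBA·BDD·DBA·BDD·DAD·C·BDD·BDD·C·BDD·BDD·DAD·C·BDD·BDD·C·BDD·BDD·BDD·DBA·BDD·DAD·C·BDD·BDD·C·BDD·BDD·DAD·C·BDD·BDD·C·BDD·BDD·C·BDD·BDD·BDD·C·DBA·C·BDD·BDD·DAD·C·BDD·BDD·C·BDD·BDD·BDD·DBA·BDD·C·BDD·BDD·DAD·BDD·C·DBA·C·BDD·BDD·BDD·C·DBA·C·BDD·BDD·BDD·DBA·BDD·DAD·C·BDD·BDD·C·BDD·BDD·DAD·C·BDD·BDD·C·BDD·BDD·BDD·DBA·BDD·DAD·C·BDD·BDD·C·BDD·BDD·DAD·C·BDD·BDD·C·BDD·BDD
    A ↦ DBA
    B ↦ C
    C ↦ DAD
    D ↦ BDD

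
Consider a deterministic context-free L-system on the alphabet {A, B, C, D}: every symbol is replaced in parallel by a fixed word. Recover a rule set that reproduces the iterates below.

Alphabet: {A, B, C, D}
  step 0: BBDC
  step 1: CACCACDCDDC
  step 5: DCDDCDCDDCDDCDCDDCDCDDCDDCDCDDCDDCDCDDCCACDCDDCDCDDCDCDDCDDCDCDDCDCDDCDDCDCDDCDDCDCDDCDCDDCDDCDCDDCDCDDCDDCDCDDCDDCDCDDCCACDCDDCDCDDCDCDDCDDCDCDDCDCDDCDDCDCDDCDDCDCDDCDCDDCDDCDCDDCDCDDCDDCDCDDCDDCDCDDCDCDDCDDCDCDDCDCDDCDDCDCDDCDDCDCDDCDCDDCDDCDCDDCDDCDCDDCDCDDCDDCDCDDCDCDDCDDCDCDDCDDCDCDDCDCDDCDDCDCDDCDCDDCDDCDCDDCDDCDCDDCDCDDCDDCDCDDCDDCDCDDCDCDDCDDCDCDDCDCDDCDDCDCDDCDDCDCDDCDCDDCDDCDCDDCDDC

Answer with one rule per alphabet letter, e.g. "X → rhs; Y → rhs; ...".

A->B, B->CAC, C->DC, D->DCD

  step 0 ⇒ step 1: BBDC ⇒ CAC·CAC·DCD·DC
    B ↦ CAC
    C ↦ DC
    D ↦ DCD
    A ↦ B  (constrained at step 1)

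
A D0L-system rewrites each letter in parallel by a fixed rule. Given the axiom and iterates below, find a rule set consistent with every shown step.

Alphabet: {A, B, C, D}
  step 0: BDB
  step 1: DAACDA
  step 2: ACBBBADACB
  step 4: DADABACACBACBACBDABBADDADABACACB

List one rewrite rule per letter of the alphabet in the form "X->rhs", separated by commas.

  step 1 ⇒ step 2: DAACDA ⇒ AC·B·B·BAD·AC·B
    A ↦ B
    C ↦ BAD
    D ↦ AC
  step 0 ⇒ step 1: BDB ⇒ DA·AC·DA
    B ↦ DA

A->B, B->DA, C->BAD, D->AC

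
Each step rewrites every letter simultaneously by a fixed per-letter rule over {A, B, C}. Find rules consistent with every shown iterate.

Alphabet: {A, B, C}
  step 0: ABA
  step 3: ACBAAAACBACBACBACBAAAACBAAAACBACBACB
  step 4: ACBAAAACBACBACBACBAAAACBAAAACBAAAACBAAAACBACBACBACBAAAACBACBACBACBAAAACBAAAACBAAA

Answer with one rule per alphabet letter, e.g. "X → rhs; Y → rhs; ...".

A->ACB, B->A, C->AA

  step 3 ⇒ step 4: ACBAAAACBACBACBACBAAAACBAAAACBACBACB ⇒ ACB·AA·A·ACB·ACB·ACB·ACB·AA·A·ACB·AA·A·ACB·AA·A·ACB·AA·A·ACB·ACB·ACB·ACB·AA·A·ACB·ACB·ACB·ACB·AA·A·ACB·AA·A·ACB·AA·A
    A ↦ ACB
    B ↦ A
    C ↦ AA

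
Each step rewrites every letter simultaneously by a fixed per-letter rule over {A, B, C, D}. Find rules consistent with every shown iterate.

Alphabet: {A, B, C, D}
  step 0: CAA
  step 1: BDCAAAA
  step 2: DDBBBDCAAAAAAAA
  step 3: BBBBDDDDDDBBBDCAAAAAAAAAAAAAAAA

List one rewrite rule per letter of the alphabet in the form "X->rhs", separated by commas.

A->AA, B->DD, C->BDC, D->BB

  step 2 ⇒ step 3: DDBBBDCAAAAAAAA ⇒ BB·BB·DD·DD·DD·BB·BDC·AA·AA·AA·AA·AA·AA·AA·AA
    A ↦ AA
    B ↦ DD
    C ↦ BDC
    D ↦ BB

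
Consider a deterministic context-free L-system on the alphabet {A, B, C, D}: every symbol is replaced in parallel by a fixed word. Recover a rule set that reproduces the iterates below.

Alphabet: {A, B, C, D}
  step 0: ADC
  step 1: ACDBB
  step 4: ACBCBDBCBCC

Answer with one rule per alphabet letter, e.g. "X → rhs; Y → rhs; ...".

  step 0 ⇒ step 1: ADC ⇒ AC·DB·B
    A ↦ AC
    C ↦ B
    D ↦ DB
    B ↦ C  (constrained at step 1)

A->AC, B->C, C->B, D->DB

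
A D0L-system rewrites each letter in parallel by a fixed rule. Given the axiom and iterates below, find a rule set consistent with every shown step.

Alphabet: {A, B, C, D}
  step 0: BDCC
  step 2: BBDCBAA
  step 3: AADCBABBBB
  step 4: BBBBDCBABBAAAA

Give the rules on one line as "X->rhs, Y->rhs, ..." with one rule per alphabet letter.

  step 3 ⇒ step 4: AADCBABBBB ⇒ BB·BB·DC·B·A·BB·A·A·A·A
    A ↦ BB
    B ↦ A
    C ↦ B
    D ↦ DC

A->BB, B->A, C->B, D->DC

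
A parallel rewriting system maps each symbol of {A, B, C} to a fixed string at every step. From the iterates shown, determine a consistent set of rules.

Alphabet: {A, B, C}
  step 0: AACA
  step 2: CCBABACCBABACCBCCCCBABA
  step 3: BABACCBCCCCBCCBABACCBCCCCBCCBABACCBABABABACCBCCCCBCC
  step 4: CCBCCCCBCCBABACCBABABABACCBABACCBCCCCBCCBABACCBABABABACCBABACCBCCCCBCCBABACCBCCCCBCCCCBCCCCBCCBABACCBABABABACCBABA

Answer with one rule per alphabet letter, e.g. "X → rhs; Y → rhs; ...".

  step 3 ⇒ step 4: BABACCBCCCCBCCBABACCBCCCCBCCBABACCBABABABACCBCCCCBCC ⇒ CC·BCC·CC·BCC·BA·BA·CC·BA·BA·BA·BA·CC·BA·BA·CC·BCC·CC·BCC·BA·BA·CC·BA·BA·BA·BA·CC·BA·BA·CC·BCC·CC·BCC·BA·BA·CC·BCC·CC·BCC·CC·BCC·CC·BCC·BA·BA·CC·BA·BA·BA·BA·CC·BA·BA
    A ↦ BCC
    B ↦ CC
    C ↦ BA

A->BCC, B->CC, C->BA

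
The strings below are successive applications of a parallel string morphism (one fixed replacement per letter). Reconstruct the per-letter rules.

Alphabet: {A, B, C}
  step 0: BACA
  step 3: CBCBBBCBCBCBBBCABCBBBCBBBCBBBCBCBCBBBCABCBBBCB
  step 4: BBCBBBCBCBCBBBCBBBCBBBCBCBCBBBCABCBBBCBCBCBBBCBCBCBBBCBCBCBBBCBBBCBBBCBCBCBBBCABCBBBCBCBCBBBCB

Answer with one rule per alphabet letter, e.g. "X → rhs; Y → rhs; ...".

  step 3 ⇒ step 4: CBCBBBCBCBCBBBCABCBBBCBBBCBBBCBCBCBBBCABCBBBCB ⇒ BB·CB·BB·CB·CB·CB·BB·CB·BB·CB·BB·CB·CB·CB·BB·CAB·CB·BB·CB·CB·CB·BB·CB·CB·CB·BB·CB·CB·CB·BB·CB·BB·CB·BB·CB·CB·CB·BB·CAB·CB·BB·CB·CB·CB·BB·CB
    A ↦ CAB
    B ↦ CB
    C ↦ BB

A->CAB, B->CB, C->BB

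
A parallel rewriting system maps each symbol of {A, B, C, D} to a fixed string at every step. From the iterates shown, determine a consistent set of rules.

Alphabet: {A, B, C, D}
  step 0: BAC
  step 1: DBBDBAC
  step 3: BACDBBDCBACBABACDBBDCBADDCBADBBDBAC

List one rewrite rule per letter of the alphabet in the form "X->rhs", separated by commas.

  step 0 ⇒ step 1: BAC ⇒ D·BBD·BAC
    A ↦ BBD
    B ↦ D
    C ↦ BAC
    D ↦ CBA  (constrained at step 1)

A->BBD, B->D, C->BAC, D->CBA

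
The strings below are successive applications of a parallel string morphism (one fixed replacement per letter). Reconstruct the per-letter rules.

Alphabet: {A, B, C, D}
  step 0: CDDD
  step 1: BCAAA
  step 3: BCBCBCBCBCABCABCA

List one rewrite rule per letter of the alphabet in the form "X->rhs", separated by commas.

A->CD, B->BC, C->BC, D->A

  step 0 ⇒ step 1: CDDD ⇒ BC·A·A·A
    C ↦ BC
    D ↦ A
    A ↦ CD  (constrained at step 1)
    B ↦ BC  (constrained at step 1)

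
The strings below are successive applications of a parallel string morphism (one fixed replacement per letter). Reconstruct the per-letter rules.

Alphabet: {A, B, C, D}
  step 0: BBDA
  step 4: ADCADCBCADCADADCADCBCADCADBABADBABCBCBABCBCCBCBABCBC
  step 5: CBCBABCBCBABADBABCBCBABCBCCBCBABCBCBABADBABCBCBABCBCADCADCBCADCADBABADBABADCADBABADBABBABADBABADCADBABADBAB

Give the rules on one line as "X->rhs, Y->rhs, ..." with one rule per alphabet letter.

A->C, B->AD, C->BAB, D->BC

  step 4 ⇒ step 5: ADCADCBCADCADADCADCBCADCADBABADBABCBCBABCBCCBCBABCBC ⇒ C·BC·BAB·C·BC·BAB·AD·BAB·C·BC·BAB·C·BC·C·BC·BAB·C·BC·BAB·AD·BAB·C·BC·BAB·C·BC·AD·C·AD·C·BC·AD·C·AD·BAB·AD·BAB·AD·C·AD·BAB·AD·BAB·BAB·AD·BAB·AD·C·AD·BAB·AD·BAB
    A ↦ C
    B ↦ AD
    C ↦ BAB
    D ↦ BC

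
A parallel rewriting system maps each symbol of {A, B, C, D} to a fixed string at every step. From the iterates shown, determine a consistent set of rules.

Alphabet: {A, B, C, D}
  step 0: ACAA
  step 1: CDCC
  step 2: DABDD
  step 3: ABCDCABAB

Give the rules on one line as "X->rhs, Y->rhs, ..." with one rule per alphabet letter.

  step 2 ⇒ step 3: DABDD ⇒ AB·C·DC·AB·AB
    A ↦ C
    B ↦ DC
    D ↦ AB
  step 0 ⇒ step 1: ACAA ⇒ C·D·C·C
    C ↦ D

A->C, B->DC, C->D, D->AB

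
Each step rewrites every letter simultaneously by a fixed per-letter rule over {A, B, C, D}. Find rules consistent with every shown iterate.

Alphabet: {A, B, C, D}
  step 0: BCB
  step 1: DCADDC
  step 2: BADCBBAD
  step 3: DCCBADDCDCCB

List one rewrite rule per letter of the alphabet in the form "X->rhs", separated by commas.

  step 2 ⇒ step 3: BADCBBAD ⇒ DC·C·B·AD·DC·DC·C·B
    A ↦ C
    B ↦ DC
    C ↦ AD
    D ↦ B

A->C, B->DC, C->AD, D->B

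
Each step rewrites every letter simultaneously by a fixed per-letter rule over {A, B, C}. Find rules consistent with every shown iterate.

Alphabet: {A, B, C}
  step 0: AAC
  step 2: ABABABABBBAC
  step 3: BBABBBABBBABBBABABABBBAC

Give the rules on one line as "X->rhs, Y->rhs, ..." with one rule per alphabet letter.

A->BB, B->AB, C->AC

  step 2 ⇒ step 3: ABABABABBBAC ⇒ BB·AB·BB·AB·BB·AB·BB·AB·AB·AB·BB·AC
    A ↦ BB
    B ↦ AB
    C ↦ AC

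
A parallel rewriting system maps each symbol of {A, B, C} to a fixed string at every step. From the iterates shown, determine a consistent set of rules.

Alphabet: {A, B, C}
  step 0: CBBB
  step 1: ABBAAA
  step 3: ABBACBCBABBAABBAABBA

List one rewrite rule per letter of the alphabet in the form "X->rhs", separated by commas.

A->CB, B->A, C->ABB

  step 0 ⇒ step 1: CBBB ⇒ ABB·A·A·A
    B ↦ A
    C ↦ ABB
    A ↦ CB  (constrained at step 1)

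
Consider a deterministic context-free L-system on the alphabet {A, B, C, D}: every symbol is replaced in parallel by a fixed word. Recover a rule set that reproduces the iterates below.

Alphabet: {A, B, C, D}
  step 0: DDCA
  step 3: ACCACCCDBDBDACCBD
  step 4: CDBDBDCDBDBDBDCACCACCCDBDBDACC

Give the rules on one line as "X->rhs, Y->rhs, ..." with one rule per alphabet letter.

  step 3 ⇒ step 4: ACCACCCDBDBDACCBD ⇒ CD·BD·BD·CD·BD·BD·BD·C·AC·C·AC·C·CD·BD·BD·AC·C
    A ↦ CD
    B ↦ AC
    C ↦ BD
    D ↦ C

A->CD, B->AC, C->BD, D->C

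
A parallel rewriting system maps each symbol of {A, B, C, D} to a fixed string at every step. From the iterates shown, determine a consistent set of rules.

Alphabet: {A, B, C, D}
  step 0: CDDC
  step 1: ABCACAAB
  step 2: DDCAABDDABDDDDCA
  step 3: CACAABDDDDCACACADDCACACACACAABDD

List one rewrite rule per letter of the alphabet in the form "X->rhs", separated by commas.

A->DD, B->CA, C->AB, D->CA

  step 2 ⇒ step 3: DDCAABDDABDDDDCA ⇒ CA·CA·AB·DD·DD·CA·CA·CA·DD·CA·CA·CA·CA·CA·AB·DD
    A ↦ DD
    B ↦ CA
    C ↦ AB
    D ↦ CA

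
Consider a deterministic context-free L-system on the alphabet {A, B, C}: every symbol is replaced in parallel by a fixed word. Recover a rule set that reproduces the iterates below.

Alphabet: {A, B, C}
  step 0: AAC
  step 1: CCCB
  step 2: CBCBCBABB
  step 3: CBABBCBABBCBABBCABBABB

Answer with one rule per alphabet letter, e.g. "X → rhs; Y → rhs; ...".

A->C, B->ABB, C->CB

  step 2 ⇒ step 3: CBCBCBABB ⇒ CB·ABB·CB·ABB·CB·ABB·C·ABB·ABB
    A ↦ C
    B ↦ ABB
    C ↦ CB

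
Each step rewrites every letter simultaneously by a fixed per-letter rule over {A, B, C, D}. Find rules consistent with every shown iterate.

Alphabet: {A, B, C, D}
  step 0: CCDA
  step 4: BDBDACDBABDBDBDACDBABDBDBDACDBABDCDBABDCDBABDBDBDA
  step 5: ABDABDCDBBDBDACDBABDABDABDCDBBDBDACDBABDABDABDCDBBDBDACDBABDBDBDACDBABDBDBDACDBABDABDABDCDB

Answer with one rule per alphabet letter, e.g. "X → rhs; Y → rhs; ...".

A->CDB, B->A, C->BD, D->BD

  step 4 ⇒ step 5: BDBDACDBABDBDBDACDBABDBDBDACDBABDCDBABDCDBABDBDBDA ⇒ A·BD·A·BD·CDB·BD·BD·A·CDB·A·BD·A·BD·A·BD·CDB·BD·BD·A·CDB·A·BD·A·BD·A·BD·CDB·BD·BD·A·CDB·A·BD·BD·BD·A·CDB·A·BD·BD·BD·A·CDB·A·BD·A·BD·A·BD·CDB
    A ↦ CDB
    B ↦ A
    C ↦ BD
    D ↦ BD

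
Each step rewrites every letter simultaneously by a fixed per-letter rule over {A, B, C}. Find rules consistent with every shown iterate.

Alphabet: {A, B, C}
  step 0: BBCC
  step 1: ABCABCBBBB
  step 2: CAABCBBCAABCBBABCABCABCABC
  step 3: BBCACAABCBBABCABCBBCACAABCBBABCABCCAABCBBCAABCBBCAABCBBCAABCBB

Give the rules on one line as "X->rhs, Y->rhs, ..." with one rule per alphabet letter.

  step 2 ⇒ step 3: CAABCBBCAABCBBABCABCABCABC ⇒ BB·CA·CA·ABC·BB·ABC·ABC·BB·CA·CA·ABC·BB·ABC·ABC·CA·ABC·BB·CA·ABC·BB·CA·ABC·BB·CA·ABC·BB
    A ↦ CA
    B ↦ ABC
    C ↦ BB

A->CA, B->ABC, C->BB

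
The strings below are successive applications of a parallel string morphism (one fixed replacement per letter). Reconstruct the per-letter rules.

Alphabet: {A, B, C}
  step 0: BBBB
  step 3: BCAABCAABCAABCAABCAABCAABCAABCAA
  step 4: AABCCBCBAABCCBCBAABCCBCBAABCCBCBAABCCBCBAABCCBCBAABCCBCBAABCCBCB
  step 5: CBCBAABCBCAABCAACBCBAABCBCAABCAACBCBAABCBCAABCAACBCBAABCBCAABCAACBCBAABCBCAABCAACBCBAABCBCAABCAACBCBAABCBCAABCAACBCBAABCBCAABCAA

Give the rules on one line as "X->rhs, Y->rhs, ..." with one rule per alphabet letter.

  step 4 ⇒ step 5: AABCCBCBAABCCBCBAABCCBCBAABCCBCBAABCCBCBAABCCBCBAABCCBCBAABCCBCB ⇒ CB·CB·AA·BC·BC·AA·BC·AA·CB·CB·AA·BC·BC·AA·BC·AA·CB·CB·AA·BC·BC·AA·BC·AA·CB·CB·AA·BC·BC·AA·BC·AA·CB·CB·AA·BC·BC·AA·BC·AA·CB·CB·AA·BC·BC·AA·BC·AA·CB·CB·AA·BC·BC·AA·BC·AA·CB·CB·AA·BC·BC·AA·BC·AA
    A ↦ CB
    B ↦ AA
    C ↦ BC

A->CB, B->AA, C->BC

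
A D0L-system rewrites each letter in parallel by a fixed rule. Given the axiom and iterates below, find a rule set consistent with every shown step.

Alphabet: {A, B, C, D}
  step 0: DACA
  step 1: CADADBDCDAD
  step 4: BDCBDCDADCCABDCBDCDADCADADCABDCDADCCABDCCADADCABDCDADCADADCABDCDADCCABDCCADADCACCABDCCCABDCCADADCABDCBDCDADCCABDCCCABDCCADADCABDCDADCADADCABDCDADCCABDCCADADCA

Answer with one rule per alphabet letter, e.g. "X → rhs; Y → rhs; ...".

A->DAD, B->C, C->BDC, D->CA

  step 0 ⇒ step 1: DACA ⇒ CA·DAD·BDC·DAD
    A ↦ DAD
    C ↦ BDC
    D ↦ CA
    B ↦ C  (constrained at step 1)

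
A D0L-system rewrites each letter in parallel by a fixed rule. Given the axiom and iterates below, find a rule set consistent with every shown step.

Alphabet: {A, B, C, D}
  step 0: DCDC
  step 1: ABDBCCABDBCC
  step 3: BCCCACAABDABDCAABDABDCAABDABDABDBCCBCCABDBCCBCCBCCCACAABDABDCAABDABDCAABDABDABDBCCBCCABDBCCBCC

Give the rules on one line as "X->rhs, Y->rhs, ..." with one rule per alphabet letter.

  step 0 ⇒ step 1: DCDC ⇒ ABD·BCC·ABD·BCC
    C ↦ BCC
    D ↦ ABD
    A ↦ CA  (constrained at step 1)
    B ↦ ABD  (constrained at step 1)

A->CA, B->ABD, C->BCC, D->ABD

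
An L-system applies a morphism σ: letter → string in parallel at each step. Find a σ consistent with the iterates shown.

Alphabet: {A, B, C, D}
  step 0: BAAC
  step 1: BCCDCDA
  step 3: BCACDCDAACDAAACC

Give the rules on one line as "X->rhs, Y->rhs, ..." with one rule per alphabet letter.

A->CD, B->BC, C->A, D->CC

  step 0 ⇒ step 1: BAAC ⇒ BC·CD·CD·A
    A ↦ CD
    B ↦ BC
    C ↦ A
    D ↦ CC  (constrained at step 1)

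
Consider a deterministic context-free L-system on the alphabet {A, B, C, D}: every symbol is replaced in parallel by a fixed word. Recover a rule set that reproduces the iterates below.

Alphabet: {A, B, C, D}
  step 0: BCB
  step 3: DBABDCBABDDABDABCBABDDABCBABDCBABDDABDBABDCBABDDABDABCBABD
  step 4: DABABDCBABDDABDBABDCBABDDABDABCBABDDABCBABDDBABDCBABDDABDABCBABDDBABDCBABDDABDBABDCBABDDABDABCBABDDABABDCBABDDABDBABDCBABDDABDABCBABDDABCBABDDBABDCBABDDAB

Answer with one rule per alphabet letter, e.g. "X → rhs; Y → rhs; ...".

  step 3 ⇒ step 4: DBABDCBABDDABDABCBABDDABCBABDCBABDDABDBABDCBABDDABDABCBABD ⇒ DAB·ABD·CB·ABD·DAB·DB·ABD·CB·ABD·DAB·DAB·CB·ABD·DAB·CB·ABD·DB·ABD·CB·ABD·DAB·DAB·CB·ABD·DB·ABD·CB·ABD·DAB·DB·ABD·CB·ABD·DAB·DAB·CB·ABD·DAB·ABD·CB·ABD·DAB·DB·ABD·CB·ABD·DAB·DAB·CB·ABD·DAB·CB·ABD·DB·ABD·CB·ABD·DAB
    A ↦ CB
    B ↦ ABD
    C ↦ DB
    D ↦ DAB

A->CB, B->ABD, C->DB, D->DAB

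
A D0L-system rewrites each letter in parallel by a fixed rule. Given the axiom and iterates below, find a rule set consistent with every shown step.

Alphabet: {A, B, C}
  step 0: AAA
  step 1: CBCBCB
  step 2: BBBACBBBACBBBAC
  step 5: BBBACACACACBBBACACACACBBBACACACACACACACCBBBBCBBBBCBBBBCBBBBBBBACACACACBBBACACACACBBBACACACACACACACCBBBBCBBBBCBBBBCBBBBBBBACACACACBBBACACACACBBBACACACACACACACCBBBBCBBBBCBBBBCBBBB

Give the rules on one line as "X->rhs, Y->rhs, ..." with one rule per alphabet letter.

  step 1 ⇒ step 2: CBCBCB ⇒ BBB·AC·BBB·AC·BBB·AC
    B ↦ AC
    C ↦ BBB
  step 0 ⇒ step 1: AAA ⇒ CB·CB·CB
    A ↦ CB

A->CB, B->AC, C->BBB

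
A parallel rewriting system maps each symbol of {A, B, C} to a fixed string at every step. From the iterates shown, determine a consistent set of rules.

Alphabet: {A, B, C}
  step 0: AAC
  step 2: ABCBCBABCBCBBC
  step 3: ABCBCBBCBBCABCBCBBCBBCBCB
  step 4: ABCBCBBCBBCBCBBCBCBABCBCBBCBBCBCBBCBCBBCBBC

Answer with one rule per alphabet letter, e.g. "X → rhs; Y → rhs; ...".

A->ABC, B->BC, C->B

  step 3 ⇒ step 4: ABCBCBBCBBCABCBCBBCBBCBCB ⇒ ABC·BC·B·BC·B·BC·BC·B·BC·BC·B·ABC·BC·B·BC·B·BC·BC·B·BC·BC·B·BC·B·BC
    A ↦ ABC
    B ↦ BC
    C ↦ B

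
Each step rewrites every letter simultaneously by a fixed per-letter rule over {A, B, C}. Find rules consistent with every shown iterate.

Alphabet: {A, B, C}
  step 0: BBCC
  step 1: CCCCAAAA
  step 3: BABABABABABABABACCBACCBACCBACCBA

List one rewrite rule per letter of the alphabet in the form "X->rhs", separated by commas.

A->BA, B->CC, C->AA

  step 0 ⇒ step 1: BBCC ⇒ CC·CC·AA·AA
    B ↦ CC
    C ↦ AA
    A ↦ BA  (constrained at step 1)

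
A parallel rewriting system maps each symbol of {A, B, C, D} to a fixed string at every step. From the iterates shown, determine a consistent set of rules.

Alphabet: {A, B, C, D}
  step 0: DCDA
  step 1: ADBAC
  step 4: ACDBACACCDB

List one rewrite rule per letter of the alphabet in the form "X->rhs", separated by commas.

  step 0 ⇒ step 1: DCDA ⇒ A·DB·A·C
    A ↦ C
    C ↦ DB
    D ↦ A
    B ↦ C  (constrained at step 1)

A->C, B->C, C->DB, D->A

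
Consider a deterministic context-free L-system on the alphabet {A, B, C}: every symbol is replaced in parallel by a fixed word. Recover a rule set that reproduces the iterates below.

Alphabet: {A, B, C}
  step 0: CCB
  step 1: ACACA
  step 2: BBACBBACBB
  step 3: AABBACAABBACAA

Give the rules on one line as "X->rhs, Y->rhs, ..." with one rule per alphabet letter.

A->BB, B->A, C->AC

  step 2 ⇒ step 3: BBACBBACBB ⇒ A·A·BB·AC·A·A·BB·AC·A·A
    A ↦ BB
    B ↦ A
    C ↦ AC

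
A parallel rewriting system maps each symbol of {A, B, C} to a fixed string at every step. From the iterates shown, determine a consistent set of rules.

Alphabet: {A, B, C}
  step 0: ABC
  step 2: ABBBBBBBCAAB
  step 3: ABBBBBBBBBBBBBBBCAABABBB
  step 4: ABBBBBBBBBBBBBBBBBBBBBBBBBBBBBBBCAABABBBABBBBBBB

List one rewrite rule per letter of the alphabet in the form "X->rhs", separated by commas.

  step 3 ⇒ step 4: ABBBBBBBBBBBBBBBCAABABBB ⇒ AB·BB·BB·BB·BB·BB·BB·BB·BB·BB·BB·BB·BB·BB·BB·BB·CA·AB·AB·BB·AB·BB·BB·BB
    A ↦ AB
    B ↦ BB
    C ↦ CA

A->AB, B->BB, C->CA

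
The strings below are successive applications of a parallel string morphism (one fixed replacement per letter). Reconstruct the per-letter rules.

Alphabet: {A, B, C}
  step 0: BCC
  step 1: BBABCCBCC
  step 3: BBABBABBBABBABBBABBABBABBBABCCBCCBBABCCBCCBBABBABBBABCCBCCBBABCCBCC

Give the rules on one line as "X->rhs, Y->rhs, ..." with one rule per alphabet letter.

  step 0 ⇒ step 1: BCC ⇒ BBA·BCC·BCC
    B ↦ BBA
    C ↦ BCC
    A ↦ B  (constrained at step 1)

A->B, B->BBA, C->BCC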